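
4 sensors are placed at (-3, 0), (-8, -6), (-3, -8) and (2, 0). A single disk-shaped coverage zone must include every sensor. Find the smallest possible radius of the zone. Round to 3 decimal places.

The minimum enclosing circle of a finite set is fixed by two of the points (as a diameter) or three (as a circumcircle).
The farthest pair is (-8, -6)–(2, 0) with squared distance 136. The circle on this segment as diameter has centre (-3, -3) and r² = 136/4 = 34.
Check (-3, 0): distance² to centre = 9 ≤ 34, so it lies inside.
All remaining points lie in this disk, and no smaller disk contains both endpoints, so this is the minimum enclosing circle.
r = √34 ≈ 5.831.

5.831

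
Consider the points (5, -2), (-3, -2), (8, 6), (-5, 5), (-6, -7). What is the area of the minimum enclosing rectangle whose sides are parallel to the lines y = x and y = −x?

229.5

In coordinates u = x + y, v = x − y the rectangle is axis-aligned; the map (x,y)→(u,v) scales areas by 2.
u-values: 3, -5, 14, 0, -13; range = 14 − (-13) = 27.
v-values: 7, -1, 2, -10, 1; range = 7 − (-10) = 17.
Area = (27 × 17) / 2 = 229.5.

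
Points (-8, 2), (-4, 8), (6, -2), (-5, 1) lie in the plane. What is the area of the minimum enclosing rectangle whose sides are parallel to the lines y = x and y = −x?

100

In coordinates u = x + y, v = x − y the rectangle is axis-aligned; the map (x,y)→(u,v) scales areas by 2.
u-values: -6, 4, 4, -4; range = 4 − (-6) = 10.
v-values: -10, -12, 8, -6; range = 8 − (-12) = 20.
Area = (10 × 20) / 2 = 100.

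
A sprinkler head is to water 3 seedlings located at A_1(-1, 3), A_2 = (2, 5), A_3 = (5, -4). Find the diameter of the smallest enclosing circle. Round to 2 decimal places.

9.56

Side lengths²: A_1A_2² = 13, A_1A_3² = 85, A_2A_3² = 90.
Since A_2A_3² = 90 < 85 + 13 = 98, the triangle is acute, so the smallest enclosing circle is the circumcircle.
Circumcentre = (65/22, 7/22), r² = 5525/242.
Diameter = 2r = 2√(5525/242) ≈ 9.56.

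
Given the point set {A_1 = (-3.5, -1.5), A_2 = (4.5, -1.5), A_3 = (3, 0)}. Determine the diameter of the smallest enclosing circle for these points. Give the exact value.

Side lengths²: A_1A_2² = 64, A_1A_3² = 44.5, A_2A_3² = 4.5.
Since A_1A_2² = 64 ≥ 44.5 + 4.5 = 49, the angle opposite A_1A_2 is not acute, so the smallest enclosing circle has A_1A_2 as diameter.
Centre = midpoint of A_1A_2 = (0.5, -1.5), r² = 64/4 = 16.
Diameter = 2r = 2√16 = 8.

8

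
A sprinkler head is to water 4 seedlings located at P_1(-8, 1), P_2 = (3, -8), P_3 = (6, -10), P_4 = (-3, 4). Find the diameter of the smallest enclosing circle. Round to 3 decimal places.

17.804

The minimum enclosing circle of a finite set is fixed by two of the points (as a diameter) or three (as a circumcircle).
The farthest pair is P_1–P_3 with squared distance 317. The circle on this segment as diameter has centre (-1, -4.5) and r² = 317/4 = 79.25.
Check P_2: distance² to centre = 28.25 ≤ 79.25, so it lies inside.
All remaining points lie in this disk, and no smaller disk contains both endpoints, so this is the minimum enclosing circle.
Diameter = 2r = 2√(79.25) ≈ 17.804.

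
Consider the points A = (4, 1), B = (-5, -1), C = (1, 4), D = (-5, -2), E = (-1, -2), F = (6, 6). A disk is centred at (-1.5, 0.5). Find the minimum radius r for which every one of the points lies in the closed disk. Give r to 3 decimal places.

9.301

The required radius is the distance from (-1.5, 0.5) to the farthest point.
Squared distances: 30.5, 14.5, 18.5, 18.5, 6.5, 86.5.
Maximum is 86.5, attained at F.
r = √(86.5) ≈ 9.301.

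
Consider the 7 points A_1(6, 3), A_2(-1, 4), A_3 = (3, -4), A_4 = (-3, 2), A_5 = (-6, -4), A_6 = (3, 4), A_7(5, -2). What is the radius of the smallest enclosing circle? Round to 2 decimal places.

6.95

By Welzl's lemma the MEC is supported by two points (diametrically opposite) or three points (on a circumcircle).
The farthest pair is A_1–A_5 with squared distance 193. The circle on this segment as diameter has centre (0, -0.5) and r² = 193/4 = 48.25.
Check A_2: distance² to centre = 21.25 ≤ 48.25, so it lies inside.
All remaining points lie in this disk, and no smaller disk contains both endpoints, so this is the minimum enclosing circle.
r = √(48.25) ≈ 6.95.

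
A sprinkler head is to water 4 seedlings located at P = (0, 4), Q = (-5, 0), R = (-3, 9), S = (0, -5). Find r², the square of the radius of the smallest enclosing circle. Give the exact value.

The farthest pair is R–S with squared distance 205. The circle on this segment as diameter has centre (-1.5, 2) and r² = 205/4 = 51.25.
Check P: distance² to centre = 6.25 ≤ 51.25, so it lies inside.
All remaining points lie in this disk, and no smaller disk contains both endpoints, so this is the minimum enclosing circle.

51.25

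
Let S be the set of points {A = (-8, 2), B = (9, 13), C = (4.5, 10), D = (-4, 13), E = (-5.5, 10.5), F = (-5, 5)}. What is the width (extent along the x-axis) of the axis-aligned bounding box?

17

max x = 9, min x = -8, so width = 17.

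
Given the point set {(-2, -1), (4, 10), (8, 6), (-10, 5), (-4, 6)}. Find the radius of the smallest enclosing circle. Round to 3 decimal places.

9.014

A smallest enclosing disk is always determined by at most three of the input points on its boundary.
The farthest pair is (8, 6)–(-10, 5) with squared distance 325. The circle on this segment as diameter has centre (-1, 5.5) and r² = 325/4 = 81.25.
Check (-2, -1): distance² to centre = 43.25 ≤ 81.25, so it lies inside.
All remaining points lie in this disk, and no smaller disk contains both endpoints, so this is the minimum enclosing circle.
r = √(81.25) ≈ 9.014.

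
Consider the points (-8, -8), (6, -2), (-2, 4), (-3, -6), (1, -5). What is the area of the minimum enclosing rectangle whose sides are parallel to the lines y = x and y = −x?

140

In coordinates u = x + y, v = x − y the rectangle is axis-aligned; the map (x,y)→(u,v) scales areas by 2.
u-values: -16, 4, 2, -9, -4; range = 4 − (-16) = 20.
v-values: 0, 8, -6, 3, 6; range = 8 − (-6) = 14.
Area = (20 × 14) / 2 = 140.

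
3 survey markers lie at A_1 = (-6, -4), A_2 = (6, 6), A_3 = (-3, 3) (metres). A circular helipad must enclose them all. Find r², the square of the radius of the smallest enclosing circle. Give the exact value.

61

Side lengths²: A_1A_2² = 244, A_1A_3² = 58, A_2A_3² = 90.
Since A_1A_2² = 244 ≥ 90 + 58 = 148, the angle opposite A_1A_2 is not acute, so the smallest enclosing circle has A_1A_2 as diameter.
Centre = midpoint of A_1A_2 = (0, 1), r² = 244/4 = 61.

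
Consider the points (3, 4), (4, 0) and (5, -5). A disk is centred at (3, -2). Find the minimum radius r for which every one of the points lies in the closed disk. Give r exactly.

6

The required radius is the distance from (3, -2) to the farthest point.
Squared distances: 36, 5, 13.
Maximum is 36, attained at (3, 4).
r = √36 = 6.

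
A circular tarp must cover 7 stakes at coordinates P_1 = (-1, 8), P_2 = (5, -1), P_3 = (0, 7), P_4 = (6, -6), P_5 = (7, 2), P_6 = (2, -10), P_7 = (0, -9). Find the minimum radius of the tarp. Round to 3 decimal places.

9.124

The minimum enclosing circle of a finite set is fixed by two of the points (as a diameter) or three (as a circumcircle).
The farthest pair is P_1–P_6 with squared distance 333. The circle on this segment as diameter has centre (0.5, -1) and r² = 333/4 = 83.25.
Check P_2: distance² to centre = 20.25 ≤ 83.25, so it lies inside.
All remaining points lie in this disk, and no smaller disk contains both endpoints, so this is the minimum enclosing circle.
r = √(83.25) ≈ 9.124.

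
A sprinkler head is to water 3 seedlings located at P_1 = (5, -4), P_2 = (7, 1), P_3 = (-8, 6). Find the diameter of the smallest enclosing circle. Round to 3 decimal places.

Side lengths²: P_1P_2² = 29, P_1P_3² = 269, P_2P_3² = 250.
Since P_1P_3² = 269 < 250 + 29 = 279, the triangle is acute, so the smallest enclosing circle is the circumcircle.
Circumcentre = (-41/34, 47/34), r² = 39005/578.
Diameter = 2r = 2√(39005/578) ≈ 16.430.

16.430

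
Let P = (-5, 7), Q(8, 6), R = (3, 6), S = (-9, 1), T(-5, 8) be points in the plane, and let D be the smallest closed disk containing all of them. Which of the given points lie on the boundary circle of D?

A smallest enclosing disk is always determined by at most three of the input points on its boundary.
The farthest pair is Q–S with squared distance 314. The circle on this segment as diameter has centre (-0.5, 3.5) and r² = 314/4 = 78.5.
Check P: distance² to centre = 32.5 ≤ 78.5, so it lies inside.
All remaining points lie in this disk, and no smaller disk contains both endpoints, so this is the minimum enclosing circle.
The points at distance exactly r from the centre are Q, S — 2 points.

Q, S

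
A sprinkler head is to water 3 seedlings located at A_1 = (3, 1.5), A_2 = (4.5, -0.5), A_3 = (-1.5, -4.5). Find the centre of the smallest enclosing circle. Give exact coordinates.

(11/12, -1.625)

Side lengths²: A_1A_2² = 6.25, A_1A_3² = 56.25, A_2A_3² = 52.
Since A_1A_3² = 56.25 < 52 + 6.25 = 58.25, the triangle is acute, so the smallest enclosing circle is the circumcircle.
Circumcentre = (11/12, -1.625), r² = 8125/576.
Centre = (11/12, -1.625).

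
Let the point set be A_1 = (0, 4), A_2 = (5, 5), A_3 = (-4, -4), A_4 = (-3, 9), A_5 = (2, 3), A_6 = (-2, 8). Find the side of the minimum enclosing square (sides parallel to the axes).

The bounding box has width 9 and height 13.
An axis-aligned square enclosing the set must have side ≥ max(width, height).
So the minimum side is max(9, 13) = 13.

13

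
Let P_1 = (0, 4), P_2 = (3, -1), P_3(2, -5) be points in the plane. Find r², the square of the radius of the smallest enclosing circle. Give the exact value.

Side lengths²: P_1P_2² = 34, P_1P_3² = 85, P_2P_3² = 17.
Since P_1P_3² = 85 ≥ 34 + 17 = 51, the angle opposite P_1P_3 is not acute, so the smallest enclosing circle has P_1P_3 as diameter.
Centre = midpoint of P_1P_3 = (1, -0.5), r² = 85/4 = 21.25.

21.25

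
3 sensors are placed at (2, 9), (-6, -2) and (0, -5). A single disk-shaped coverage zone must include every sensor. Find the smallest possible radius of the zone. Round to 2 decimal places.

7.17

Call the three points A, B, C in the order given.
Side lengths²: AB² = 185, AC² = 200, BC² = 45.
Since AC² = 200 < 185 + 45 = 230, the triangle is acute, so the smallest enclosing circle is the circumcircle.
Circumcentre = (-1/6, 13/6), r² = 925/18.
r = √(925/18) ≈ 7.17.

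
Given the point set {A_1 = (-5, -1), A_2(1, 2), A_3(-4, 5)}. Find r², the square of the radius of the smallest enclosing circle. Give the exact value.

3145/242

Side lengths²: A_1A_2² = 45, A_1A_3² = 37, A_2A_3² = 34.
Since A_1A_2² = 45 < 37 + 34 = 71, the triangle is acute, so the smallest enclosing circle is the circumcircle.
Circumcentre = (-57/22, 37/22), r² = 3145/242.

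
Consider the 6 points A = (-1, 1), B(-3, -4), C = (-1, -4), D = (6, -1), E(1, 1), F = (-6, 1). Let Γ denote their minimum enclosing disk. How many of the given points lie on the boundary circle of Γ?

2

The minimum enclosing circle of a finite set is fixed by two of the points (as a diameter) or three (as a circumcircle).
The farthest pair is D–F with squared distance 148. The circle on this segment as diameter has centre (0, 0) and r² = 148/4 = 37.
Check A: distance² to centre = 2 ≤ 37, so it lies inside.
All remaining points lie in this disk, and no smaller disk contains both endpoints, so this is the minimum enclosing circle.
The points at distance exactly r from the centre are D, F — 2 points.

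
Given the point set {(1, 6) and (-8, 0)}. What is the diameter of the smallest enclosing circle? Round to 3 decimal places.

The smallest circle enclosing two points has them as diameter endpoints.
Centre = midpoint = (-3.5, 3); r² = |(1, 6)−(-8, 0)|²/4 = 117/4 = 29.25.
Diameter = 2r = 2√(29.25) ≈ 10.817.

10.817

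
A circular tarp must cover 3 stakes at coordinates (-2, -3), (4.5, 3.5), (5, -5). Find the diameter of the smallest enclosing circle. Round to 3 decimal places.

9.740

Call the three points A, B, C in the order given.
Side lengths²: AB² = 84.5, AC² = 53, BC² = 72.5.
Since AB² = 84.5 < 72.5 + 53 = 125.5, the triangle is acute, so the smallest enclosing circle is the circumcircle.
Circumcentre = (43/18, -8/9), r² = 7685/324.
Diameter = 2r = 2√(7685/324) ≈ 9.740.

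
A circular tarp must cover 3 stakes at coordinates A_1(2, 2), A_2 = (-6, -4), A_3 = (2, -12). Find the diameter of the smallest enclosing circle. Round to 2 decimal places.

Side lengths²: A_1A_2² = 100, A_1A_3² = 196, A_2A_3² = 128.
Since A_1A_3² = 196 < 128 + 100 = 228, the triangle is acute, so the smallest enclosing circle is the circumcircle.
Circumcentre = (1, -5), r² = 50.
Diameter = 2r = 2√50 ≈ 14.14.

14.14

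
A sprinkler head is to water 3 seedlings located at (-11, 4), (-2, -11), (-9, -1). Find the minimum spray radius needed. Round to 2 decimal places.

Call the three points A, B, C in the order given.
Side lengths²: AB² = 306, AC² = 29, BC² = 149.
Since AB² = 306 ≥ 149 + 29 = 178, the angle opposite AB is not acute, so the smallest enclosing circle has AB as diameter.
Centre = midpoint of AB = (-6.5, -3.5), r² = 306/4 = 76.5.
r = √(76.5) ≈ 8.75.

8.75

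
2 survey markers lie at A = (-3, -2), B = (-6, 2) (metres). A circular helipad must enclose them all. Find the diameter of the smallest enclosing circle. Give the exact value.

The smallest circle enclosing two points has them as diameter endpoints.
Centre = midpoint = (-4.5, 0); r² = |AB|²/4 = 25/4 = 6.25.
Diameter = 2r = 2√(6.25) = 5.

5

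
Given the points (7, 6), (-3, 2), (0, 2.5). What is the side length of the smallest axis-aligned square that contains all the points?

The bounding box has width 10 and height 4.
An axis-aligned square enclosing the set must have side ≥ max(width, height).
So the minimum side is max(10, 4) = 10.

10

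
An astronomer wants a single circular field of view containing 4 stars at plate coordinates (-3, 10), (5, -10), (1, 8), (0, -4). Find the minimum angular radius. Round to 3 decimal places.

10.770

The farthest pair is (-3, 10)–(5, -10) with squared distance 464. The circle on this segment as diameter has centre (1, 0) and r² = 464/4 = 116.
Check (1, 8): distance² to centre = 64 ≤ 116, so it lies inside.
All remaining points lie in this disk, and no smaller disk contains both endpoints, so this is the minimum enclosing circle.
r = √116 ≈ 10.770.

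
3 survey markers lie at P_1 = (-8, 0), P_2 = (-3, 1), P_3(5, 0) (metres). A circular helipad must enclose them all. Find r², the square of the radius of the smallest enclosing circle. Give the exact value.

42.25

Side lengths²: P_1P_2² = 26, P_1P_3² = 169, P_2P_3² = 65.
Since P_1P_3² = 169 ≥ 65 + 26 = 91, the angle opposite P_1P_3 is not acute, so the smallest enclosing circle has P_1P_3 as diameter.
Centre = midpoint of P_1P_3 = (-1.5, 0), r² = 169/4 = 42.25.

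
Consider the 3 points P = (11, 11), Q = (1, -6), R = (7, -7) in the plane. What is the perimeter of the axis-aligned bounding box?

Width = max x − min x = 11 − 1 = 10.
Height = max y − min y = 11 − (-7) = 18.
Perimeter = 2(10 + 18) = 56.

56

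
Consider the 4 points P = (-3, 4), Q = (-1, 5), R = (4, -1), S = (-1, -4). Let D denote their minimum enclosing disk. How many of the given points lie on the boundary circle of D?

3

A smallest enclosing disk is always determined by at most three of the input points on its boundary.
The minimum enclosing circle is determined by three boundary points: Q, R, S.
Their circumcentre is (-0.3, 0.5) with r² = 20.74.
The farthest remaining point P is at distance² 19.54 ≤ 20.74.
The points at distance exactly r from the centre are Q, R, S — 3 points.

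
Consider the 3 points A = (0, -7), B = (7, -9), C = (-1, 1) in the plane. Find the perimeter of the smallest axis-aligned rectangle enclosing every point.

36

Width = max x − min x = 7 − (-1) = 8.
Height = max y − min y = 1 − (-9) = 10.
Perimeter = 2(8 + 10) = 36.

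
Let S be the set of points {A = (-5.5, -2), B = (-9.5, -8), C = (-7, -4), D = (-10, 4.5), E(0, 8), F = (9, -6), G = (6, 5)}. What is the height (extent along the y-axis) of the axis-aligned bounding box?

max y = 8, min y = -8, so height = 16.

16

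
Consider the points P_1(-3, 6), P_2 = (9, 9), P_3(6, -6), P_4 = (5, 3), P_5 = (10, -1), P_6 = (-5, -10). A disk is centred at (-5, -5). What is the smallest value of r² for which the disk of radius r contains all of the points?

The required radius is the distance from (-5, -5) to the farthest point.
Squared distances: 125, 392, 122, 164, 241, 25.
Maximum is 392, attained at P_2.

392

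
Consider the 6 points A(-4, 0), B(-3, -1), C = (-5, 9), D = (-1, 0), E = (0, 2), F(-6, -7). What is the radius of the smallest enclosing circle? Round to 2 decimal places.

The farthest pair is C–F with squared distance 257. The circle on this segment as diameter has centre (-5.5, 1) and r² = 257/4 = 64.25.
Check A: distance² to centre = 3.25 ≤ 64.25, so it lies inside.
All remaining points lie in this disk, and no smaller disk contains both endpoints, so this is the minimum enclosing circle.
r = √(64.25) ≈ 8.02.

8.02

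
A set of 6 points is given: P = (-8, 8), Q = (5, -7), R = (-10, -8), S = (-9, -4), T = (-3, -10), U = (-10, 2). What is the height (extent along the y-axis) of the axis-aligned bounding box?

18

max y = 8, min y = -10, so height = 18.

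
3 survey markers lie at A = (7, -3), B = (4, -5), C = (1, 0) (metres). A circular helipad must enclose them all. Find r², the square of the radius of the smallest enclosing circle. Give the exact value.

Side lengths²: AB² = 13, AC² = 45, BC² = 34.
Since AC² = 45 < 34 + 13 = 47, the triangle is acute, so the smallest enclosing circle is the circumcircle.
Circumcentre = (55/14, -23/14), r² = 1105/98.

1105/98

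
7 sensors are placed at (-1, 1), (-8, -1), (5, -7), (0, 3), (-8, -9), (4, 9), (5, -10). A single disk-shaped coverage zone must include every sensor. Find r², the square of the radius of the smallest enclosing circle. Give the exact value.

200005/1681

The minimum enclosing circle of a finite set is fixed by two of the points (as a diameter) or three (as a circumcircle).
The minimum enclosing circle is determined by three boundary points: (-8, -9), (4, 9), (5, -10).
Their circumcentre is (-34/41, -32/41) with r² = 200005/1681.
The farthest remaining point (5, -7) is at distance² 122146/1681 ≤ 200005/1681.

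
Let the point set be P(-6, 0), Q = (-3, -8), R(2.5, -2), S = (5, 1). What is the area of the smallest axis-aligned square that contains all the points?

The bounding box has width 11 and height 9.
An axis-aligned square enclosing the set must have side ≥ max(width, height).
So the minimum side is max(11, 9) = 11.
Area = 11² = 121.

121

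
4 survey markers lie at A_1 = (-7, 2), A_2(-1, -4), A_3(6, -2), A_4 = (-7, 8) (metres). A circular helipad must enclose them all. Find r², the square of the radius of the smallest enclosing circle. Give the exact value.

The farthest pair is A_3–A_4 with squared distance 269. The circle on this segment as diameter has centre (-0.5, 3) and r² = 269/4 = 67.25.
Check A_1: distance² to centre = 43.25 ≤ 67.25, so it lies inside.
All remaining points lie in this disk, and no smaller disk contains both endpoints, so this is the minimum enclosing circle.

67.25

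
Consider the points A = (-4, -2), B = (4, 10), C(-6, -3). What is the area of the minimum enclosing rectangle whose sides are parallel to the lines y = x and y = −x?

46

In coordinates u = x + y, v = x − y the rectangle is axis-aligned; the map (x,y)→(u,v) scales areas by 2.
u-values: -6, 14, -9; range = 14 − (-9) = 23.
v-values: -2, -6, -3; range = -2 − (-6) = 4.
Area = (23 × 4) / 2 = 46.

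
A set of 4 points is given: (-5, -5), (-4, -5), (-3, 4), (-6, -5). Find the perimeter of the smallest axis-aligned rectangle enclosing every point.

Width = max x − min x = -3 − (-6) = 3.
Height = max y − min y = 4 − (-5) = 9.
Perimeter = 2(3 + 9) = 24.

24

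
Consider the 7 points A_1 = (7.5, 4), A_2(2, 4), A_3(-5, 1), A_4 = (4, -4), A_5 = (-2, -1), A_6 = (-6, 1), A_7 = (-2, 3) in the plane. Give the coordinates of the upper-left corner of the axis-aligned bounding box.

x-range [-6, 7.5], y-range [-4, 4].
The upper-left corner is (-6, 4).

(-6, 4)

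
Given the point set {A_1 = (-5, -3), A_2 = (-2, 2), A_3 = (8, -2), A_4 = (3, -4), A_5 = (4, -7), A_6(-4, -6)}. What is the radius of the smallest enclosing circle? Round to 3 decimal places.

By Welzl's lemma the MEC is supported by two points (diametrically opposite) or three points (on a circumcircle).
The farthest pair is A_1–A_3 with squared distance 170. The circle on this segment as diameter has centre (1.5, -2.5) and r² = 170/4 = 42.5.
Check A_2: distance² to centre = 32.5 ≤ 42.5, so it lies inside.
All remaining points lie in this disk, and no smaller disk contains both endpoints, so this is the minimum enclosing circle.
r = √(42.5) ≈ 6.519.

6.519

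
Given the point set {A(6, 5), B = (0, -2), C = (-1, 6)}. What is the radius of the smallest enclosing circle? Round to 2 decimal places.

Side lengths²: AB² = 85, AC² = 50, BC² = 65.
Since AB² = 85 < 65 + 50 = 115, the triangle is acute, so the smallest enclosing circle is the circumcircle.
Circumcentre = (45/22, 51/22), r² = 5525/242.
r = √(5525/242) ≈ 4.78.

4.78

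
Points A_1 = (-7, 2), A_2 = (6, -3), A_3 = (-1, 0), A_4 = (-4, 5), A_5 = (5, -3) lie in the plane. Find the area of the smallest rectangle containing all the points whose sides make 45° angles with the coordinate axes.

In coordinates u = x + y, v = x − y the rectangle is axis-aligned; the map (x,y)→(u,v) scales areas by 2.
u-values: -5, 3, -1, 1, 2; range = 3 − (-5) = 8.
v-values: -9, 9, -1, -9, 8; range = 9 − (-9) = 18.
Area = (8 × 18) / 2 = 72.

72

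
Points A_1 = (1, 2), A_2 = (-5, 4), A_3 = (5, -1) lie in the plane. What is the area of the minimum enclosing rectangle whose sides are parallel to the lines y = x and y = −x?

37.5

In coordinates u = x + y, v = x − y the rectangle is axis-aligned; the map (x,y)→(u,v) scales areas by 2.
u-values: 3, -1, 4; range = 4 − (-1) = 5.
v-values: -1, -9, 6; range = 6 − (-9) = 15.
Area = (5 × 15) / 2 = 37.5.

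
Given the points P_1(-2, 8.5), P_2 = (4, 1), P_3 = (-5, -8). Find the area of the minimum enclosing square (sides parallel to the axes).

272.25

The bounding box has width 9 and height 16.5.
An axis-aligned square enclosing the set must have side ≥ max(width, height).
So the minimum side is max(9, 16.5) = 16.5.
Area = 16.5² = 272.25.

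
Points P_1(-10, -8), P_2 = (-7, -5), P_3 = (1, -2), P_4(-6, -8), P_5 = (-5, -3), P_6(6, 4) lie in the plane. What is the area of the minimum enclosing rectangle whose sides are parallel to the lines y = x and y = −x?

In coordinates u = x + y, v = x − y the rectangle is axis-aligned; the map (x,y)→(u,v) scales areas by 2.
u-values: -18, -12, -1, -14, -8, 10; range = 10 − (-18) = 28.
v-values: -2, -2, 3, 2, -2, 2; range = 3 − (-2) = 5.
Area = (28 × 5) / 2 = 70.

70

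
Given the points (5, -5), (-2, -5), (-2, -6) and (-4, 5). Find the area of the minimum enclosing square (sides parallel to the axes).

The bounding box has width 9 and height 11.
An axis-aligned square enclosing the set must have side ≥ max(width, height).
So the minimum side is max(9, 11) = 11.
Area = 11² = 121.

121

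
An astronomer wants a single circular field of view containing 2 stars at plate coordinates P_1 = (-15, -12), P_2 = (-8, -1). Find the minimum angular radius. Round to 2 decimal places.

6.52

The smallest circle enclosing two points has them as diameter endpoints.
Centre = midpoint = (-11.5, -6.5); r² = |P_1P_2|²/4 = 170/4 = 42.5.
r = √(42.5) ≈ 6.52.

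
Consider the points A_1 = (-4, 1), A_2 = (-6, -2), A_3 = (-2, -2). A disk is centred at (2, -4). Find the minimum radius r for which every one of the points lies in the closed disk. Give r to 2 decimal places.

8.25

The required radius is the distance from (2, -4) to the farthest point.
Squared distances: 61, 68, 20.
Maximum is 68, attained at A_2.
r = √68 ≈ 8.25.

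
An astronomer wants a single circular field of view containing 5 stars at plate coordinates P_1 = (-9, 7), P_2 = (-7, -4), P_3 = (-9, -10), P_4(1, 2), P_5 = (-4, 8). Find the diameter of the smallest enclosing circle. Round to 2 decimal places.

18.68

The farthest pair is P_3–P_5 with squared distance 349. The circle on this segment as diameter has centre (-6.5, -1) and r² = 349/4 = 87.25.
Check P_1: distance² to centre = 70.25 ≤ 87.25, so it lies inside.
All remaining points lie in this disk, and no smaller disk contains both endpoints, so this is the minimum enclosing circle.
Diameter = 2r = 2√(87.25) ≈ 18.68.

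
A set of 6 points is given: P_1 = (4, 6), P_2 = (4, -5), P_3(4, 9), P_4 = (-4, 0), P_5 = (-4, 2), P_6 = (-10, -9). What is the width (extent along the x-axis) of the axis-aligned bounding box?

14

max x = 4, min x = -10, so width = 14.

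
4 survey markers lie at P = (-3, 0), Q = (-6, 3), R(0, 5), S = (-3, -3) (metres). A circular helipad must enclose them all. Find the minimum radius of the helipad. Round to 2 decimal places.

4.32

By Welzl's lemma the MEC is supported by two points (diametrically opposite) or three points (on a circumcircle).
The minimum enclosing circle is determined by three boundary points: Q, R, S.
Their circumcentre is (-29/14, 17/14) with r² = 1825/98.
The farthest remaining point P is at distance² 229/98 ≤ 1825/98.
r = √(1825/98) ≈ 4.32.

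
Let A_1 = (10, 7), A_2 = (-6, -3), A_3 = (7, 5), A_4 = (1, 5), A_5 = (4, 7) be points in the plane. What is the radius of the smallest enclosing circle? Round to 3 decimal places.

9.434

A smallest enclosing disk is always determined by at most three of the input points on its boundary.
The farthest pair is A_1–A_2 with squared distance 356. The circle on this segment as diameter has centre (2, 2) and r² = 356/4 = 89.
Check A_3: distance² to centre = 34 ≤ 89, so it lies inside.
All remaining points lie in this disk, and no smaller disk contains both endpoints, so this is the minimum enclosing circle.
r = √89 ≈ 9.434.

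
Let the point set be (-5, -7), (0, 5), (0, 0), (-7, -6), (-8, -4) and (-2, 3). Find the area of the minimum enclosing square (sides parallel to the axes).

144

The bounding box has width 8 and height 12.
An axis-aligned square enclosing the set must have side ≥ max(width, height).
So the minimum side is max(8, 12) = 12.
Area = 12² = 144.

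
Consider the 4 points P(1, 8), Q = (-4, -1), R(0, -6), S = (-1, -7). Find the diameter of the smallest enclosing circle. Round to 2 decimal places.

The minimum enclosing circle of a finite set is fixed by two of the points (as a diameter) or three (as a circumcircle).
The farthest pair is P–S with squared distance 229. The circle on this segment as diameter has centre (0, 0.5) and r² = 229/4 = 57.25.
Check Q: distance² to centre = 18.25 ≤ 57.25, so it lies inside.
All remaining points lie in this disk, and no smaller disk contains both endpoints, so this is the minimum enclosing circle.
Diameter = 2r = 2√(57.25) ≈ 15.13.

15.13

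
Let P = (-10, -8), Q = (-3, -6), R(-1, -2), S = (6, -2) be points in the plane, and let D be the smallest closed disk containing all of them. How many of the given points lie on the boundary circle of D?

2

By Welzl's lemma the MEC is supported by two points (diametrically opposite) or three points (on a circumcircle).
The farthest pair is P–S with squared distance 292. The circle on this segment as diameter has centre (-2, -5) and r² = 292/4 = 73.
Check Q: distance² to centre = 2 ≤ 73, so it lies inside.
All remaining points lie in this disk, and no smaller disk contains both endpoints, so this is the minimum enclosing circle.
The points at distance exactly r from the centre are P, S — 2 points.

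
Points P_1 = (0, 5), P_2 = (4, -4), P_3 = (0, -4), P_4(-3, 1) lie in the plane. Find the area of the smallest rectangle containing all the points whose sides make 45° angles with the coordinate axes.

In coordinates u = x + y, v = x − y the rectangle is axis-aligned; the map (x,y)→(u,v) scales areas by 2.
u-values: 5, 0, -4, -2; range = 5 − (-4) = 9.
v-values: -5, 8, 4, -4; range = 8 − (-5) = 13.
Area = (9 × 13) / 2 = 58.5.

58.5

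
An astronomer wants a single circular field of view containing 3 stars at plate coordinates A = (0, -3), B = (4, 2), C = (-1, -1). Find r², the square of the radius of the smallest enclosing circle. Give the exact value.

10.25

Side lengths²: AB² = 41, AC² = 5, BC² = 34.
Since AB² = 41 ≥ 34 + 5 = 39, the angle opposite AB is not acute, so the smallest enclosing circle has AB as diameter.
Centre = midpoint of AB = (2, -0.5), r² = 41/4 = 10.25.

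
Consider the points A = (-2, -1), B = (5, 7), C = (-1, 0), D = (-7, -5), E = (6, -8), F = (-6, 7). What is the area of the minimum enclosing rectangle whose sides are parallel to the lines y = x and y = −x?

324

In coordinates u = x + y, v = x − y the rectangle is axis-aligned; the map (x,y)→(u,v) scales areas by 2.
u-values: -3, 12, -1, -12, -2, 1; range = 12 − (-12) = 24.
v-values: -1, -2, -1, -2, 14, -13; range = 14 − (-13) = 27.
Area = (24 × 27) / 2 = 324.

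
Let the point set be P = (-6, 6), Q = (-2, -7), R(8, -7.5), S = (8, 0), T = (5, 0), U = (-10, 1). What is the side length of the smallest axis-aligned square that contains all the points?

18

The bounding box has width 18 and height 13.5.
An axis-aligned square enclosing the set must have side ≥ max(width, height).
So the minimum side is max(18, 13.5) = 18.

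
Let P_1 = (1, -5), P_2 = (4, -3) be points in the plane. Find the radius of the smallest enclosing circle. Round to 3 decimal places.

The smallest circle enclosing two points has them as diameter endpoints.
Centre = midpoint = (2.5, -4); r² = |P_1P_2|²/4 = 13/4 = 3.25.
r = √(3.25) ≈ 1.803.

1.803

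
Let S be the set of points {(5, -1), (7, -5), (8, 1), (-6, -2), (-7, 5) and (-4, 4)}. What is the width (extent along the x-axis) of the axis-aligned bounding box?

max x = 8, min x = -7, so width = 15.

15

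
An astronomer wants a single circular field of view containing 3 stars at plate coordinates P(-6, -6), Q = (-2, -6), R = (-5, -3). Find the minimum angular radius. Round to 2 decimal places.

2.24

Side lengths²: PQ² = 16, PR² = 10, QR² = 18.
Since QR² = 18 < 16 + 10 = 26, the triangle is acute, so the smallest enclosing circle is the circumcircle.
Circumcentre = (-4, -5), r² = 5.
r = √5 ≈ 2.24.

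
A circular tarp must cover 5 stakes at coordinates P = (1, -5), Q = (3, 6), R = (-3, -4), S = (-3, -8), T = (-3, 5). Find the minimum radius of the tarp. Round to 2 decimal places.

7.62

The minimum enclosing circle of a finite set is fixed by two of the points (as a diameter) or three (as a circumcircle).
The farthest pair is Q–S with squared distance 232. The circle on this segment as diameter has centre (0, -1) and r² = 232/4 = 58.
Check P: distance² to centre = 17 ≤ 58, so it lies inside.
All remaining points lie in this disk, and no smaller disk contains both endpoints, so this is the minimum enclosing circle.
r = √58 ≈ 7.62.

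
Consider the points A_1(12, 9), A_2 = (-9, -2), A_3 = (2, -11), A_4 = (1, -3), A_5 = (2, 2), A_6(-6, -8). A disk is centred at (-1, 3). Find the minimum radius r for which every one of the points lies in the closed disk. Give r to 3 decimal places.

14.318

The required radius is the distance from (-1, 3) to the farthest point.
Squared distances: 205, 89, 205, 40, 10, 146.
Maximum is 205, attained at A_1.
r = √205 ≈ 14.318.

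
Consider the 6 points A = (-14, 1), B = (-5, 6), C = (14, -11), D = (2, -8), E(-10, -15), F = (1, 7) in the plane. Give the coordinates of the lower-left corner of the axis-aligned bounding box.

(-14, -15)

x-range [-14, 14], y-range [-15, 7].
The lower-left corner is (-14, -15).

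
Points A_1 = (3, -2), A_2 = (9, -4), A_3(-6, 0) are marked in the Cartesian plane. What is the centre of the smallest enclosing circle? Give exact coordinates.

(1.5, -2)

Side lengths²: A_1A_2² = 40, A_1A_3² = 85, A_2A_3² = 241.
Since A_2A_3² = 241 ≥ 85 + 40 = 125, the angle opposite A_2A_3 is not acute, so the smallest enclosing circle has A_2A_3 as diameter.
Centre = midpoint of A_2A_3 = (1.5, -2), r² = 241/4 = 60.25.
Centre = (1.5, -2).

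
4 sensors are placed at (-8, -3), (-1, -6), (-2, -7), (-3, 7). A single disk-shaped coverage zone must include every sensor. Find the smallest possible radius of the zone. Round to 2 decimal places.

7.02

A smallest enclosing disk is always determined by at most three of the input points on its boundary.
The farthest pair is (-2, -7)–(-3, 7) with squared distance 197. The circle on this segment as diameter has centre (-2.5, 0) and r² = 197/4 = 49.25.
Check (-8, -3): distance² to centre = 39.25 ≤ 49.25, so it lies inside.
All remaining points lie in this disk, and no smaller disk contains both endpoints, so this is the minimum enclosing circle.
r = √(49.25) ≈ 7.02.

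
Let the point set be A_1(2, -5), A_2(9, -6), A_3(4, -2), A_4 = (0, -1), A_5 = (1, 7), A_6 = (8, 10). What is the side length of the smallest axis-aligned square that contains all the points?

16

The bounding box has width 9 and height 16.
An axis-aligned square enclosing the set must have side ≥ max(width, height).
So the minimum side is max(9, 16) = 16.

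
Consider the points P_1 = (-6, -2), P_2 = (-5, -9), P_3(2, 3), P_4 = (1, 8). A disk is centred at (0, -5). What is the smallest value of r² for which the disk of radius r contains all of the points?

170

The required radius is the distance from (0, -5) to the farthest point.
Squared distances: 45, 41, 68, 170.
Maximum is 170, attained at P_4.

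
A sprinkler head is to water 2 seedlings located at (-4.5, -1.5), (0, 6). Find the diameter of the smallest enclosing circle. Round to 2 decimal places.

8.75

The smallest circle enclosing two points has them as diameter endpoints.
Centre = midpoint = (-2.25, 2.25); r² = |(-4.5, -1.5)−(0, 6)|²/4 = 76.5/4 = 19.125.
Diameter = 2r = 2√(19.125) ≈ 8.75.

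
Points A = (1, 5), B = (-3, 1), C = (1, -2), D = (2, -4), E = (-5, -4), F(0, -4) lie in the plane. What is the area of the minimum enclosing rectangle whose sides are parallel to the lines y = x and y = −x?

In coordinates u = x + y, v = x − y the rectangle is axis-aligned; the map (x,y)→(u,v) scales areas by 2.
u-values: 6, -2, -1, -2, -9, -4; range = 6 − (-9) = 15.
v-values: -4, -4, 3, 6, -1, 4; range = 6 − (-4) = 10.
Area = (15 × 10) / 2 = 75.

75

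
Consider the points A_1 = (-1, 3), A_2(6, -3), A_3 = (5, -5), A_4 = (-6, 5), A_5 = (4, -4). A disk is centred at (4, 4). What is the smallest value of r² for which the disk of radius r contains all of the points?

The required radius is the distance from (4, 4) to the farthest point.
Squared distances: 26, 53, 82, 101, 64.
Maximum is 101, attained at A_4.

101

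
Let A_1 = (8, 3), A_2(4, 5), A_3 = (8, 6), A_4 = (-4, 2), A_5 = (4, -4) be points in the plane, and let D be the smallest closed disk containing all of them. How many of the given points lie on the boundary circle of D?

A smallest enclosing disk is always determined by at most three of the input points on its boundary.
The minimum enclosing circle is determined by three boundary points: A_3, A_4, A_5.
Their circumcentre is (33/13, 31/13) with r² = 7250/169.
The farthest remaining point A_1 is at distance² 5105/169 ≤ 7250/169.
The points at distance exactly r from the centre are A_3, A_4, A_5 — 3 points.

3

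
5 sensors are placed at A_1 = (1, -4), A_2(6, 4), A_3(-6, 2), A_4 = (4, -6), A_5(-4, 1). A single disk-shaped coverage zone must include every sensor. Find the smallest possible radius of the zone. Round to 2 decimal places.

6.85

The minimum enclosing circle is determined by three boundary points: A_2, A_3, A_4.
Their circumcentre is (15/29, -3/29) with r² = 39442/841.
The farthest remaining point A_5 is at distance² 18185/841 ≤ 39442/841.
r = √(39442/841) ≈ 6.85.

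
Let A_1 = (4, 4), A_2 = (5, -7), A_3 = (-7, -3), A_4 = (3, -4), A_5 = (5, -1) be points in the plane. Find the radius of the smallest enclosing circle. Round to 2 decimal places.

A smallest enclosing disk is always determined by at most three of the input points on its boundary.
The minimum enclosing circle is determined by three boundary points: A_1, A_2, A_3.
Their circumcentre is (0.03125, -1.90625) with r² = 50.634765625.
The farthest remaining point A_5 is at distance² 25.509765625 ≤ 50.634765625.
r = √(50.634765625) ≈ 7.12.

7.12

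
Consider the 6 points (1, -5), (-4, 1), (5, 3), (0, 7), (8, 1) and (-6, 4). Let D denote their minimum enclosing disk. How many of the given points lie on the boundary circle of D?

3

By Welzl's lemma the MEC is supported by two points (diametrically opposite) or three points (on a circumcircle).
The minimum enclosing circle is determined by three boundary points: (1, -5), (8, 1), (-6, 4).
Their circumcentre is (13/14, 13/6) with r² = 45305/882.
The farthest remaining point (-4, 1) is at distance² 22625/882 ≤ 45305/882.
The points at distance exactly r from the centre are (1, -5), (8, 1), (-6, 4) — 3 points.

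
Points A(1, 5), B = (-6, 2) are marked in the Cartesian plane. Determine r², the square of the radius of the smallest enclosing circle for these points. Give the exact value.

The smallest circle enclosing two points has them as diameter endpoints.
Centre = midpoint = (-2.5, 3.5); r² = |AB|²/4 = 58/4 = 14.5.

14.5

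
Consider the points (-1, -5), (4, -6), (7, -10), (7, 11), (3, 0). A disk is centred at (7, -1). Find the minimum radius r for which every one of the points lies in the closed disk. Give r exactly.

12

The required radius is the distance from (7, -1) to the farthest point.
Squared distances: 80, 34, 81, 144, 17.
Maximum is 144, attained at (7, 11).
r = √144 = 12.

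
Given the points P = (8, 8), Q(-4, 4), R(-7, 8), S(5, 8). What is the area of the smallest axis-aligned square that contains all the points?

The bounding box has width 15 and height 4.
An axis-aligned square enclosing the set must have side ≥ max(width, height).
So the minimum side is max(15, 4) = 15.
Area = 15² = 225.

225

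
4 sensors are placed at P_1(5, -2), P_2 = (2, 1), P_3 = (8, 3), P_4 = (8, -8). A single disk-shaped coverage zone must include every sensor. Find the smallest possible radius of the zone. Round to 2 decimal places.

The minimum enclosing circle is determined by three boundary points: P_2, P_3, P_4.
Their circumcentre is (6.5, -2.5) with r² = 32.5.
The farthest remaining point P_1 is at distance² 2.5 ≤ 32.5.
r = √(32.5) ≈ 5.70.

5.70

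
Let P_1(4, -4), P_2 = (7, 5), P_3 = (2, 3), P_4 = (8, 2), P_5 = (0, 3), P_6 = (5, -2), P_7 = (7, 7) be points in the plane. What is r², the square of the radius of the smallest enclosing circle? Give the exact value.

32.5

A smallest enclosing disk is always determined by at most three of the input points on its boundary.
The farthest pair is P_1–P_7 with squared distance 130. The circle on this segment as diameter has centre (5.5, 1.5) and r² = 130/4 = 32.5.
Check P_2: distance² to centre = 14.5 ≤ 32.5, so it lies inside.
All remaining points lie in this disk, and no smaller disk contains both endpoints, so this is the minimum enclosing circle.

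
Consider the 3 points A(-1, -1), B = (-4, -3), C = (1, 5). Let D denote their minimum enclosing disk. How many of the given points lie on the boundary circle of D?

Side lengths²: AB² = 13, AC² = 40, BC² = 89.
Since BC² = 89 ≥ 40 + 13 = 53, the angle opposite BC is not acute, so the smallest enclosing circle has BC as diameter.
Centre = midpoint of BC = (-1.5, 1), r² = 89/4 = 22.25.
The points at distance exactly r from the centre are B, C — 2 points.

2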